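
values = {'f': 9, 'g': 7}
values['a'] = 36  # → {'f': 9, 'g': 7, 'a': 36}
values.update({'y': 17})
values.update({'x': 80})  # {'f': 9, 'g': 7, 'a': 36, 'y': 17, 'x': 80}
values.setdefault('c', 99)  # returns 99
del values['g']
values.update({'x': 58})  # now {'f': 9, 'a': 36, 'y': 17, 'x': 58, 'c': 99}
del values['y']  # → {'f': 9, 'a': 36, 'x': 58, 'c': 99}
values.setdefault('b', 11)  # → 11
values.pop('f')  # 9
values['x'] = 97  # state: {'a': 36, 'x': 97, 'c': 99, 'b': 11}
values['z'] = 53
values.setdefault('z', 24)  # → 53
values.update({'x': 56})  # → {'a': 36, 'x': 56, 'c': 99, 'b': 11, 'z': 53}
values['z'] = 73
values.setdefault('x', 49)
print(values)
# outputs {'a': 36, 'x': 56, 'c': 99, 'b': 11, 'z': 73}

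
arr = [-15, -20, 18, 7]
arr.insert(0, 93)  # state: [93, -15, -20, 18, 7]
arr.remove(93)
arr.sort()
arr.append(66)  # [-20, -15, 7, 18, 66]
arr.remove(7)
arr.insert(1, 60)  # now [-20, 60, -15, 18, 66]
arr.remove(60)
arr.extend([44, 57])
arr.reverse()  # [57, 44, 66, 18, -15, -20]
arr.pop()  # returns -20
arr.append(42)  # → [57, 44, 66, 18, -15, 42]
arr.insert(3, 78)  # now [57, 44, 66, 78, 18, -15, 42]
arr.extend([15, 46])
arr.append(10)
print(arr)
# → [57, 44, 66, 78, 18, -15, 42, 15, 46, 10]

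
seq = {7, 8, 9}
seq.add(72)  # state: {7, 8, 9, 72}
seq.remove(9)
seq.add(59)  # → {7, 8, 59, 72}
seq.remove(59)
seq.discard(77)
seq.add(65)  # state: {7, 8, 65, 72}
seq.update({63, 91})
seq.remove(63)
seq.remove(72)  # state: {7, 8, 65, 91}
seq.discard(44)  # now {7, 8, 65, 91}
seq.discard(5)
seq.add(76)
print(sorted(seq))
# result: [7, 8, 65, 76, 91]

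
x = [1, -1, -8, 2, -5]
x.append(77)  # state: [1, -1, -8, 2, -5, 77]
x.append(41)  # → [1, -1, -8, 2, -5, 77, 41]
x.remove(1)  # [-1, -8, 2, -5, 77, 41]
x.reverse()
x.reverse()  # [-1, -8, 2, -5, 77, 41]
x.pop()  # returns 41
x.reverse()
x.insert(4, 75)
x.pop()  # -1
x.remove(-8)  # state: [77, -5, 2, 75]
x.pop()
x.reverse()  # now [2, -5, 77]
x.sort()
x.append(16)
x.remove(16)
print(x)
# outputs [-5, 2, 77]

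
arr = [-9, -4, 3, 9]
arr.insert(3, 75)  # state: [-9, -4, 3, 75, 9]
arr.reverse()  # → [9, 75, 3, -4, -9]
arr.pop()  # -9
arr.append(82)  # [9, 75, 3, -4, 82]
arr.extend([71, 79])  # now [9, 75, 3, -4, 82, 71, 79]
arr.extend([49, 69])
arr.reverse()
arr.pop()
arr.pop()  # 75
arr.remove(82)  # [69, 49, 79, 71, -4, 3]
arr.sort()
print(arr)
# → [-4, 3, 49, 69, 71, 79]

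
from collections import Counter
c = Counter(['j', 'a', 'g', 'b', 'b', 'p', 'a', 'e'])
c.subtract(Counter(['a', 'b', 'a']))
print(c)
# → Counter({'j': 1, 'g': 1, 'b': 1, 'p': 1, 'e': 1, 'a': 0})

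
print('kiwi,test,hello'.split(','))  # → ['kiwi', 'test', 'hello']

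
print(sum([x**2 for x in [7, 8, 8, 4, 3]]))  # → 202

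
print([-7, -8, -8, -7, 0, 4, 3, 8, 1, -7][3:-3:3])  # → [-7, 3]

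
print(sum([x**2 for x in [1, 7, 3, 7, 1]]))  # 109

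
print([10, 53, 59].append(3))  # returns None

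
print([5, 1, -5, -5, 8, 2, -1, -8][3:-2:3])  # [-5]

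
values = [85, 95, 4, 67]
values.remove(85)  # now [95, 4, 67]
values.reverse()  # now [67, 4, 95]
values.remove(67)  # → [4, 95]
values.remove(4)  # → [95]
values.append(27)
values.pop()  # 27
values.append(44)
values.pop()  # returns 44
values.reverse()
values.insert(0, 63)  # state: [63, 95]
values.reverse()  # [95, 63]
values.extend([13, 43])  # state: [95, 63, 13, 43]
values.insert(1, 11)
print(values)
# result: [95, 11, 63, 13, 43]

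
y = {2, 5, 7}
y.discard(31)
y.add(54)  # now {2, 5, 7, 54}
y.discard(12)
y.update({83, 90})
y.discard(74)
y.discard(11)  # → {2, 5, 7, 54, 83, 90}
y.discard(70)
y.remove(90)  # {2, 5, 7, 54, 83}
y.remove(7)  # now {2, 5, 54, 83}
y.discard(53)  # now {2, 5, 54, 83}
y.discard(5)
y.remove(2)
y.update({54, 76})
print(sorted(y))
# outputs [54, 76, 83]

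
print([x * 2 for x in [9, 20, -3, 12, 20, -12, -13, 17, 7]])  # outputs [18, 40, -6, 24, 40, -24, -26, 34, 14]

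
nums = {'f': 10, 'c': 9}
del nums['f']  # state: {'c': 9}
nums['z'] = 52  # {'c': 9, 'z': 52}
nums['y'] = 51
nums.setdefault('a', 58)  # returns 58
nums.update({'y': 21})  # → {'c': 9, 'z': 52, 'y': 21, 'a': 58}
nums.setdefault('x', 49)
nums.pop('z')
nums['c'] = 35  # {'c': 35, 'y': 21, 'a': 58, 'x': 49}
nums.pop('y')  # 21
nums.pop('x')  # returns 49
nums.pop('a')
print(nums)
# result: {'c': 35}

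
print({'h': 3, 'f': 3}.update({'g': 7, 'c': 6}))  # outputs None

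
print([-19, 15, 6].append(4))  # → None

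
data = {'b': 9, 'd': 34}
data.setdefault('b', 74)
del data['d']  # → {'b': 9}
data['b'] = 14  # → {'b': 14}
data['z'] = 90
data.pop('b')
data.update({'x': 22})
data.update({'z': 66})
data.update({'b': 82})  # {'z': 66, 'x': 22, 'b': 82}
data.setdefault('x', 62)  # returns 22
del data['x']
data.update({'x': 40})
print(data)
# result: {'z': 66, 'b': 82, 'x': 40}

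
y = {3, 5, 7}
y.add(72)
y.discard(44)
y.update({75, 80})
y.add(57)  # {3, 5, 7, 57, 72, 75, 80}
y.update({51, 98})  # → {3, 5, 7, 51, 57, 72, 75, 80, 98}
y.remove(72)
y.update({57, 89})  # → {3, 5, 7, 51, 57, 75, 80, 89, 98}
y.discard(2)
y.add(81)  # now {3, 5, 7, 51, 57, 75, 80, 81, 89, 98}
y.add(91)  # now {3, 5, 7, 51, 57, 75, 80, 81, 89, 91, 98}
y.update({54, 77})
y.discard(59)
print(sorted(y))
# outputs [3, 5, 7, 51, 54, 57, 75, 77, 80, 81, 89, 91, 98]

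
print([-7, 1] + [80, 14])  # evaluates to [-7, 1, 80, 14]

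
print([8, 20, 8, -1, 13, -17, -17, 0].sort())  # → None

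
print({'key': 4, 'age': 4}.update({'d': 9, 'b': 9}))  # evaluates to None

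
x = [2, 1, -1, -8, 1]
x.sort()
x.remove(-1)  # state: [-8, 1, 1, 2]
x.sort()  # [-8, 1, 1, 2]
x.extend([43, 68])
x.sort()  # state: [-8, 1, 1, 2, 43, 68]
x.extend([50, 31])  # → [-8, 1, 1, 2, 43, 68, 50, 31]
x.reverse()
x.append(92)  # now [31, 50, 68, 43, 2, 1, 1, -8, 92]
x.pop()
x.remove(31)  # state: [50, 68, 43, 2, 1, 1, -8]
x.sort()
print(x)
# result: [-8, 1, 1, 2, 43, 50, 68]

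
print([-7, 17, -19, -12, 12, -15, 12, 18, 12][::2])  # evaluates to [-7, -19, 12, 12, 12]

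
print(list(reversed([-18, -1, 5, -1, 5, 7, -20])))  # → [-20, 7, 5, -1, 5, -1, -18]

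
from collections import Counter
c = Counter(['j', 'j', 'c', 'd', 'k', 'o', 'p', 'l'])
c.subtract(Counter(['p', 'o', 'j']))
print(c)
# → Counter({'j': 1, 'c': 1, 'd': 1, 'k': 1, 'l': 1, 'o': 0, 'p': 0})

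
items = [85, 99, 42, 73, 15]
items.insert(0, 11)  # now [11, 85, 99, 42, 73, 15]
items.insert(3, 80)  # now [11, 85, 99, 80, 42, 73, 15]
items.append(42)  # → [11, 85, 99, 80, 42, 73, 15, 42]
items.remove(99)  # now [11, 85, 80, 42, 73, 15, 42]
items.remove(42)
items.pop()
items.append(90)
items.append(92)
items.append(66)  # [11, 85, 80, 73, 15, 90, 92, 66]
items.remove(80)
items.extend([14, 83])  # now [11, 85, 73, 15, 90, 92, 66, 14, 83]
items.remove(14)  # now [11, 85, 73, 15, 90, 92, 66, 83]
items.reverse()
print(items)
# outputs [83, 66, 92, 90, 15, 73, 85, 11]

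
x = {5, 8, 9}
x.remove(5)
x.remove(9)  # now {8}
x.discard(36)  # {8}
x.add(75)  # {8, 75}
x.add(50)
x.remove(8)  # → {50, 75}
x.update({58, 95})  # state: {50, 58, 75, 95}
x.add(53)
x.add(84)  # {50, 53, 58, 75, 84, 95}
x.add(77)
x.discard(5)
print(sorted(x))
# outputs [50, 53, 58, 75, 77, 84, 95]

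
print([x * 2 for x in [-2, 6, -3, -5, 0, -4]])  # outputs [-4, 12, -6, -10, 0, -8]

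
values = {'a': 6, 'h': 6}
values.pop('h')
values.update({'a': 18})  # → {'a': 18}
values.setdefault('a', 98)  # 18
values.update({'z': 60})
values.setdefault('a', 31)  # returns 18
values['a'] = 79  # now {'a': 79, 'z': 60}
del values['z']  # {'a': 79}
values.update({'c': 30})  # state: {'a': 79, 'c': 30}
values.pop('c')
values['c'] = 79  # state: {'a': 79, 'c': 79}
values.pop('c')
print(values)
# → {'a': 79}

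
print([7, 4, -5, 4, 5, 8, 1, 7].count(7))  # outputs 2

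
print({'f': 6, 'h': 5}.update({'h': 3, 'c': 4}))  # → None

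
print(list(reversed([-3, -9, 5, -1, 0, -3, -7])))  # [-7, -3, 0, -1, 5, -9, -3]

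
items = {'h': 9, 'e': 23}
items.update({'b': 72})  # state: {'h': 9, 'e': 23, 'b': 72}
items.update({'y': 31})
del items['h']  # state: {'e': 23, 'b': 72, 'y': 31}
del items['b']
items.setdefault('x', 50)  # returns 50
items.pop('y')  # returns 31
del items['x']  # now {'e': 23}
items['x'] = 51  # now {'e': 23, 'x': 51}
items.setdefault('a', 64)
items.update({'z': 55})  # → {'e': 23, 'x': 51, 'a': 64, 'z': 55}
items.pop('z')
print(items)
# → {'e': 23, 'x': 51, 'a': 64}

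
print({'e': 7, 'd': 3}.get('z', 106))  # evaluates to 106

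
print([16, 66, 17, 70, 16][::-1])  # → [16, 70, 17, 66, 16]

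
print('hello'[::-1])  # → olleh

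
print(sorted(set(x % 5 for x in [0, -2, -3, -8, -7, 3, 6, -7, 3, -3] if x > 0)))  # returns [1, 3]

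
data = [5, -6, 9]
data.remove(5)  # [-6, 9]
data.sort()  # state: [-6, 9]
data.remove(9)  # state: [-6]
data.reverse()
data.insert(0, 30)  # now [30, -6]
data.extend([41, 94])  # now [30, -6, 41, 94]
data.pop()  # 94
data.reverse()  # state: [41, -6, 30]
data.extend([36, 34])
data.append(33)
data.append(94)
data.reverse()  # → [94, 33, 34, 36, 30, -6, 41]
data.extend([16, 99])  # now [94, 33, 34, 36, 30, -6, 41, 16, 99]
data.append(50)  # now [94, 33, 34, 36, 30, -6, 41, 16, 99, 50]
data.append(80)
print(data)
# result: [94, 33, 34, 36, 30, -6, 41, 16, 99, 50, 80]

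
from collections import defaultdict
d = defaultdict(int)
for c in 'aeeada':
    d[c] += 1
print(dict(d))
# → {'a': 3, 'e': 2, 'd': 1}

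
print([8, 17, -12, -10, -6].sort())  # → None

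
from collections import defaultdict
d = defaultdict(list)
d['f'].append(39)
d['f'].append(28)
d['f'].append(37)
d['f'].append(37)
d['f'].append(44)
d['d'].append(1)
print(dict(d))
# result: {'f': [39, 28, 37, 37, 44], 'd': [1]}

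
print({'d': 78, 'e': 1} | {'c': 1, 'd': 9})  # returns {'d': 9, 'e': 1, 'c': 1}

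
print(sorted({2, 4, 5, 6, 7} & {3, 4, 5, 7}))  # [4, 5, 7]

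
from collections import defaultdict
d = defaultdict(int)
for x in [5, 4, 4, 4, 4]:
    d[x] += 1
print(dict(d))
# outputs {5: 1, 4: 4}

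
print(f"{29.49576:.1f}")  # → 29.5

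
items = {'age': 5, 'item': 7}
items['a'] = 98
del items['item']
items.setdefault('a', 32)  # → 98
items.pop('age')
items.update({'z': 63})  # {'a': 98, 'z': 63}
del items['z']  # {'a': 98}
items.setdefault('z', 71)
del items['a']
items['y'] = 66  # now {'z': 71, 'y': 66}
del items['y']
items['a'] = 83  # {'z': 71, 'a': 83}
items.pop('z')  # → 71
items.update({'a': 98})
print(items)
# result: {'a': 98}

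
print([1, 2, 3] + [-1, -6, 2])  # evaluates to [1, 2, 3, -1, -6, 2]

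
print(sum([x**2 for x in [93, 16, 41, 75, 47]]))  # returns 18420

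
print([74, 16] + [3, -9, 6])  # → [74, 16, 3, -9, 6]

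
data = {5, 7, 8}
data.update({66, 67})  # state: {5, 7, 8, 66, 67}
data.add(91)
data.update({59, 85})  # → {5, 7, 8, 59, 66, 67, 85, 91}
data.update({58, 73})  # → {5, 7, 8, 58, 59, 66, 67, 73, 85, 91}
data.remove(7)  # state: {5, 8, 58, 59, 66, 67, 73, 85, 91}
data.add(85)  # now {5, 8, 58, 59, 66, 67, 73, 85, 91}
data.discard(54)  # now {5, 8, 58, 59, 66, 67, 73, 85, 91}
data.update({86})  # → {5, 8, 58, 59, 66, 67, 73, 85, 86, 91}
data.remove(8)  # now {5, 58, 59, 66, 67, 73, 85, 86, 91}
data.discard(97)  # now {5, 58, 59, 66, 67, 73, 85, 86, 91}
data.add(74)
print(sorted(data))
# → [5, 58, 59, 66, 67, 73, 74, 85, 86, 91]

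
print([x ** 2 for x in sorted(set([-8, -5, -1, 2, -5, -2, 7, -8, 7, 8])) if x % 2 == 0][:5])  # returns [64, 4, 4, 64]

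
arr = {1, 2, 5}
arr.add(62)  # {1, 2, 5, 62}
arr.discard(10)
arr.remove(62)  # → {1, 2, 5}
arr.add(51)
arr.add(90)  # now {1, 2, 5, 51, 90}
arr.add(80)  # {1, 2, 5, 51, 80, 90}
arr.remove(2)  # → {1, 5, 51, 80, 90}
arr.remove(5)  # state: {1, 51, 80, 90}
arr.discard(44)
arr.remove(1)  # {51, 80, 90}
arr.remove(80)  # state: {51, 90}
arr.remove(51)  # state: {90}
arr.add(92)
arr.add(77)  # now {77, 90, 92}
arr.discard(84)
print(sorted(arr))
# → [77, 90, 92]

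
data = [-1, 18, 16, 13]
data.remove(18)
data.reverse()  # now [13, 16, -1]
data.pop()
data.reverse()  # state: [16, 13]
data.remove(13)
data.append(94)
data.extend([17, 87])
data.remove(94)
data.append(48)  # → [16, 17, 87, 48]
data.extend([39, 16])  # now [16, 17, 87, 48, 39, 16]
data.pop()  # 16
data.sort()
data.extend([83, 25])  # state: [16, 17, 39, 48, 87, 83, 25]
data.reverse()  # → [25, 83, 87, 48, 39, 17, 16]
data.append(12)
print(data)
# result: [25, 83, 87, 48, 39, 17, 16, 12]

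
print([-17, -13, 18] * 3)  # [-17, -13, 18, -17, -13, 18, -17, -13, 18]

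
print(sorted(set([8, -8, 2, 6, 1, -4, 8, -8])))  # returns [-8, -4, 1, 2, 6, 8]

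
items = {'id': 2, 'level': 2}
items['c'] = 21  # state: {'id': 2, 'level': 2, 'c': 21}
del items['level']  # {'id': 2, 'c': 21}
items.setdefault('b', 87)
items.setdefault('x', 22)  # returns 22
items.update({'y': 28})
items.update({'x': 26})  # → {'id': 2, 'c': 21, 'b': 87, 'x': 26, 'y': 28}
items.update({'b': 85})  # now {'id': 2, 'c': 21, 'b': 85, 'x': 26, 'y': 28}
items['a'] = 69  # {'id': 2, 'c': 21, 'b': 85, 'x': 26, 'y': 28, 'a': 69}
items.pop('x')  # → 26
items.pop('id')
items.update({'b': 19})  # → {'c': 21, 'b': 19, 'y': 28, 'a': 69}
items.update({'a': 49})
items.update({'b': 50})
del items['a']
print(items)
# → {'c': 21, 'b': 50, 'y': 28}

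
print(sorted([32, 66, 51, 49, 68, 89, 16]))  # [16, 32, 49, 51, 66, 68, 89]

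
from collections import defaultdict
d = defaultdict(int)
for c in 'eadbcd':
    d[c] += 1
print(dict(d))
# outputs {'e': 1, 'a': 1, 'd': 2, 'b': 1, 'c': 1}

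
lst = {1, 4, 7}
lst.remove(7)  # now {1, 4}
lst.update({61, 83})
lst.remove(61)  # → {1, 4, 83}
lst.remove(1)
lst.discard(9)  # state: {4, 83}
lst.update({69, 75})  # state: {4, 69, 75, 83}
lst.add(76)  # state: {4, 69, 75, 76, 83}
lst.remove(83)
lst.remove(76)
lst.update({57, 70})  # {4, 57, 69, 70, 75}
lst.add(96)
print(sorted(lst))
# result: [4, 57, 69, 70, 75, 96]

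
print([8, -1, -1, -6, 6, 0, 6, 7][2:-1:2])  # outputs [-1, 6, 6]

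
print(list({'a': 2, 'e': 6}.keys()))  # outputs ['a', 'e']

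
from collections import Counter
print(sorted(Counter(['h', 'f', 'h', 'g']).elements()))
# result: ['f', 'g', 'h', 'h']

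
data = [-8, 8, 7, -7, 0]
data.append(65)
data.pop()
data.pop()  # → 0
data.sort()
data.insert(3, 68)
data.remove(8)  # [-8, -7, 7, 68]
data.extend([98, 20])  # [-8, -7, 7, 68, 98, 20]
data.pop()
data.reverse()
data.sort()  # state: [-8, -7, 7, 68, 98]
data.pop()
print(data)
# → [-8, -7, 7, 68]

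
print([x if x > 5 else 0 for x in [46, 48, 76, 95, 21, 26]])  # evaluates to [46, 48, 76, 95, 21, 26]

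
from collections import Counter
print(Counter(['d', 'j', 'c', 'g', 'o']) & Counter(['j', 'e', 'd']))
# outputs Counter({'d': 1, 'j': 1})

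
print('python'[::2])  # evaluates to pto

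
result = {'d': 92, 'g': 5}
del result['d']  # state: {'g': 5}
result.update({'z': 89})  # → {'g': 5, 'z': 89}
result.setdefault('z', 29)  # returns 89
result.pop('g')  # 5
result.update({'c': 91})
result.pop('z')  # 89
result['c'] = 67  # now {'c': 67}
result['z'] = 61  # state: {'c': 67, 'z': 61}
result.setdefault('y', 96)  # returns 96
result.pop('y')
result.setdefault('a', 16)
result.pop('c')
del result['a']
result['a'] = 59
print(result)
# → {'z': 61, 'a': 59}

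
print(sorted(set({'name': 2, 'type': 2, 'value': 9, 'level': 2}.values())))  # [2, 9]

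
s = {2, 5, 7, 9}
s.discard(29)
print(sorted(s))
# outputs [2, 5, 7, 9]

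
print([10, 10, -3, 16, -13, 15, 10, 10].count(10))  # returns 4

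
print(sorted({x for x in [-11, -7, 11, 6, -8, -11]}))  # [-11, -8, -7, 6, 11]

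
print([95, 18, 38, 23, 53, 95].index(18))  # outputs 1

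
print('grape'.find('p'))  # 3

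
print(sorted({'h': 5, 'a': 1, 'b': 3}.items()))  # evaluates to [('a', 1), ('b', 3), ('h', 5)]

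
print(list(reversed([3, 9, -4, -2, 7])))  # [7, -2, -4, 9, 3]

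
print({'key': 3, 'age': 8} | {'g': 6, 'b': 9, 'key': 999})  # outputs {'key': 999, 'age': 8, 'g': 6, 'b': 9}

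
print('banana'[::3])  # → ba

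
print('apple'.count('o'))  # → 0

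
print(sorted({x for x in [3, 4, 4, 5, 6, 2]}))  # [2, 3, 4, 5, 6]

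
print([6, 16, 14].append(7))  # None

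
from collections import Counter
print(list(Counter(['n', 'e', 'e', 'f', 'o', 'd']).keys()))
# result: ['n', 'e', 'f', 'o', 'd']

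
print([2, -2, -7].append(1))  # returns None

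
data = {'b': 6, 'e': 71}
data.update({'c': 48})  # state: {'b': 6, 'e': 71, 'c': 48}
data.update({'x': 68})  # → {'b': 6, 'e': 71, 'c': 48, 'x': 68}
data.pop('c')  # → 48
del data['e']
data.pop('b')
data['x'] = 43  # {'x': 43}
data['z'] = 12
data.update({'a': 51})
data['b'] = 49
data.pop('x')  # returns 43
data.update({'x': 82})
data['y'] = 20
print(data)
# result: {'z': 12, 'a': 51, 'b': 49, 'x': 82, 'y': 20}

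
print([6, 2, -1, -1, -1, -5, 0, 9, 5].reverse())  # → None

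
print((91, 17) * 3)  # (91, 17, 91, 17, 91, 17)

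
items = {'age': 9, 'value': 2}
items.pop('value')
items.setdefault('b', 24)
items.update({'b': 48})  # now {'age': 9, 'b': 48}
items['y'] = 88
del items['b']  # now {'age': 9, 'y': 88}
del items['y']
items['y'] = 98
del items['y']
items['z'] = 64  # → {'age': 9, 'z': 64}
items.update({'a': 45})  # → {'age': 9, 'z': 64, 'a': 45}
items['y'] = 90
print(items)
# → {'age': 9, 'z': 64, 'a': 45, 'y': 90}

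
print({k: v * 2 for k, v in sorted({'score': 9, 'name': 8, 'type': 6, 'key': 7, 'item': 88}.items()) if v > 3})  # {'item': 176, 'key': 14, 'name': 16, 'score': 18, 'type': 12}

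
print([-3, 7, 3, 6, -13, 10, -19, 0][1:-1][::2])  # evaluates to [7, 6, 10]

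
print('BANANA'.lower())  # banana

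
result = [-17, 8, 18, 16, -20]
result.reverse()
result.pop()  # -17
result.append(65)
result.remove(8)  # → [-20, 16, 18, 65]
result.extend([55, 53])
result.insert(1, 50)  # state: [-20, 50, 16, 18, 65, 55, 53]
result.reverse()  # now [53, 55, 65, 18, 16, 50, -20]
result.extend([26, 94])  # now [53, 55, 65, 18, 16, 50, -20, 26, 94]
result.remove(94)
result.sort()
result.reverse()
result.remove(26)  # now [65, 55, 53, 50, 18, 16, -20]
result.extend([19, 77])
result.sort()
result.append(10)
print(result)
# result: [-20, 16, 18, 19, 50, 53, 55, 65, 77, 10]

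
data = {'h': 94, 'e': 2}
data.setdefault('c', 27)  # 27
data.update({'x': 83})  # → {'h': 94, 'e': 2, 'c': 27, 'x': 83}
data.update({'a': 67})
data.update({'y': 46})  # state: {'h': 94, 'e': 2, 'c': 27, 'x': 83, 'a': 67, 'y': 46}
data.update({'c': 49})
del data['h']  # {'e': 2, 'c': 49, 'x': 83, 'a': 67, 'y': 46}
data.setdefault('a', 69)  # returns 67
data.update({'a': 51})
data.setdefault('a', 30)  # 51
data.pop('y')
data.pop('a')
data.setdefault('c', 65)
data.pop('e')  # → 2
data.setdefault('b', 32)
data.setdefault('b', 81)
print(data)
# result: {'c': 49, 'x': 83, 'b': 32}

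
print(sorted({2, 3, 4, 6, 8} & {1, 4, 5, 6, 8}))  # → [4, 6, 8]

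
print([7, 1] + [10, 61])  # [7, 1, 10, 61]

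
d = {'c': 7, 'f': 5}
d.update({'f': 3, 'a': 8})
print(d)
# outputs {'c': 7, 'f': 3, 'a': 8}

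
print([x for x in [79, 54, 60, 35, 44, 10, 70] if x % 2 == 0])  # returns [54, 60, 44, 10, 70]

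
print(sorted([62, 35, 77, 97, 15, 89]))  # [15, 35, 62, 77, 89, 97]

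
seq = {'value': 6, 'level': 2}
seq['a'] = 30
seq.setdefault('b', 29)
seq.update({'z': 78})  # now {'value': 6, 'level': 2, 'a': 30, 'b': 29, 'z': 78}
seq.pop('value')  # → 6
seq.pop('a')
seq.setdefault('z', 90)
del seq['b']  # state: {'level': 2, 'z': 78}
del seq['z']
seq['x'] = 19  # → {'level': 2, 'x': 19}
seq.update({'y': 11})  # {'level': 2, 'x': 19, 'y': 11}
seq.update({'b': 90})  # {'level': 2, 'x': 19, 'y': 11, 'b': 90}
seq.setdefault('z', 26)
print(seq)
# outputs {'level': 2, 'x': 19, 'y': 11, 'b': 90, 'z': 26}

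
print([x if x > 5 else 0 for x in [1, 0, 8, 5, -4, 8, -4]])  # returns [0, 0, 8, 0, 0, 8, 0]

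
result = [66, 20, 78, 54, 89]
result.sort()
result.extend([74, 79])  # [20, 54, 66, 78, 89, 74, 79]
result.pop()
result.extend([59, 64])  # [20, 54, 66, 78, 89, 74, 59, 64]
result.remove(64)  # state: [20, 54, 66, 78, 89, 74, 59]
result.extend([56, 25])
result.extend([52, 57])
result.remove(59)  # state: [20, 54, 66, 78, 89, 74, 56, 25, 52, 57]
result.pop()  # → 57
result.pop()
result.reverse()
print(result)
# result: [25, 56, 74, 89, 78, 66, 54, 20]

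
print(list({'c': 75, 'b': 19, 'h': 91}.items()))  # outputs [('c', 75), ('b', 19), ('h', 91)]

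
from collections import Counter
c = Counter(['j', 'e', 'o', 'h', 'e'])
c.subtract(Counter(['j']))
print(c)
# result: Counter({'e': 2, 'o': 1, 'h': 1, 'j': 0})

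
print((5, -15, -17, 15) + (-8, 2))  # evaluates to (5, -15, -17, 15, -8, 2)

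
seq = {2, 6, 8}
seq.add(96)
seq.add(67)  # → {2, 6, 8, 67, 96}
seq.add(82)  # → {2, 6, 8, 67, 82, 96}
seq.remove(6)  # {2, 8, 67, 82, 96}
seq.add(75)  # {2, 8, 67, 75, 82, 96}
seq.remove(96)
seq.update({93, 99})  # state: {2, 8, 67, 75, 82, 93, 99}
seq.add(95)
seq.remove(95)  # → {2, 8, 67, 75, 82, 93, 99}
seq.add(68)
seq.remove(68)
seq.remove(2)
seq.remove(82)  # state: {8, 67, 75, 93, 99}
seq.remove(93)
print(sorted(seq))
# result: [8, 67, 75, 99]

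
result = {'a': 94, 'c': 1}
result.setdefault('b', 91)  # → 91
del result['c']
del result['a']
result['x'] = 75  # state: {'b': 91, 'x': 75}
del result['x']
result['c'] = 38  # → {'b': 91, 'c': 38}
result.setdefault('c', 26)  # 38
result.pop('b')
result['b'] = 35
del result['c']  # {'b': 35}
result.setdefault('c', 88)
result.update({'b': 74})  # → {'b': 74, 'c': 88}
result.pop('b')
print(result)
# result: {'c': 88}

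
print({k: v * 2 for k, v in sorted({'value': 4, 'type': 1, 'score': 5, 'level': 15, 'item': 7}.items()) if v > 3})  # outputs {'item': 14, 'level': 30, 'score': 10, 'value': 8}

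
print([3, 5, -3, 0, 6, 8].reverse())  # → None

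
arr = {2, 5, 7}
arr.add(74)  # {2, 5, 7, 74}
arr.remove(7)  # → {2, 5, 74}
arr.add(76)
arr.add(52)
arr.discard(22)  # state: {2, 5, 52, 74, 76}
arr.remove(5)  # {2, 52, 74, 76}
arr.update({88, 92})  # {2, 52, 74, 76, 88, 92}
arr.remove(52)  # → {2, 74, 76, 88, 92}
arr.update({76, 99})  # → {2, 74, 76, 88, 92, 99}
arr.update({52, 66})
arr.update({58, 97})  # {2, 52, 58, 66, 74, 76, 88, 92, 97, 99}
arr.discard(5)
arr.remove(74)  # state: {2, 52, 58, 66, 76, 88, 92, 97, 99}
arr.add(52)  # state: {2, 52, 58, 66, 76, 88, 92, 97, 99}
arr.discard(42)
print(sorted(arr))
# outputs [2, 52, 58, 66, 76, 88, 92, 97, 99]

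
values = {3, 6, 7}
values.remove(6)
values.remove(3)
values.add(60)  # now {7, 60}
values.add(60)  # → {7, 60}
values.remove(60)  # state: {7}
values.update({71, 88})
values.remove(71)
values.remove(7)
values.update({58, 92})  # {58, 88, 92}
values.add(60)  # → {58, 60, 88, 92}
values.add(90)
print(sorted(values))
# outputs [58, 60, 88, 90, 92]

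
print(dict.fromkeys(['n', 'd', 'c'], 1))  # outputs {'n': 1, 'd': 1, 'c': 1}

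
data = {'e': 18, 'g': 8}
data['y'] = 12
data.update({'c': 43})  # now {'e': 18, 'g': 8, 'y': 12, 'c': 43}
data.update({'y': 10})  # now {'e': 18, 'g': 8, 'y': 10, 'c': 43}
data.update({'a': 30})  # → {'e': 18, 'g': 8, 'y': 10, 'c': 43, 'a': 30}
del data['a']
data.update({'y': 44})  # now {'e': 18, 'g': 8, 'y': 44, 'c': 43}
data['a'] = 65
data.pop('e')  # 18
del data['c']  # {'g': 8, 'y': 44, 'a': 65}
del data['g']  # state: {'y': 44, 'a': 65}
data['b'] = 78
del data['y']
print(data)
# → {'a': 65, 'b': 78}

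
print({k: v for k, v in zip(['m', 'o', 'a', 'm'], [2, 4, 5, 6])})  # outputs {'m': 6, 'o': 4, 'a': 5}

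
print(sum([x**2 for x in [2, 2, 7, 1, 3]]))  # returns 67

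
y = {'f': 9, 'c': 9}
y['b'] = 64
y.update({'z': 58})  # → {'f': 9, 'c': 9, 'b': 64, 'z': 58}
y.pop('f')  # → 9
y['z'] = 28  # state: {'c': 9, 'b': 64, 'z': 28}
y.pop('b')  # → 64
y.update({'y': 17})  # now {'c': 9, 'z': 28, 'y': 17}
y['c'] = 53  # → {'c': 53, 'z': 28, 'y': 17}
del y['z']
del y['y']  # {'c': 53}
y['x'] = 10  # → {'c': 53, 'x': 10}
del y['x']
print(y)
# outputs {'c': 53}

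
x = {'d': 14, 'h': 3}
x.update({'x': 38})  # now {'d': 14, 'h': 3, 'x': 38}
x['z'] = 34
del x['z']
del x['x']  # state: {'d': 14, 'h': 3}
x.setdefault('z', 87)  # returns 87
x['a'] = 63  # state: {'d': 14, 'h': 3, 'z': 87, 'a': 63}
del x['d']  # {'h': 3, 'z': 87, 'a': 63}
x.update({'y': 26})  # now {'h': 3, 'z': 87, 'a': 63, 'y': 26}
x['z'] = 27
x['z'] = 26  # {'h': 3, 'z': 26, 'a': 63, 'y': 26}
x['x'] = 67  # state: {'h': 3, 'z': 26, 'a': 63, 'y': 26, 'x': 67}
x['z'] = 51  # {'h': 3, 'z': 51, 'a': 63, 'y': 26, 'x': 67}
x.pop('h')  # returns 3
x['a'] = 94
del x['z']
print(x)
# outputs {'a': 94, 'y': 26, 'x': 67}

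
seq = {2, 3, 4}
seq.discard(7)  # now {2, 3, 4}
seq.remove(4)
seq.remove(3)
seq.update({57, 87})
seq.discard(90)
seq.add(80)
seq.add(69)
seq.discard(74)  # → {2, 57, 69, 80, 87}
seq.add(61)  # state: {2, 57, 61, 69, 80, 87}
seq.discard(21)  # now {2, 57, 61, 69, 80, 87}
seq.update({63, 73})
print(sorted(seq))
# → [2, 57, 61, 63, 69, 73, 80, 87]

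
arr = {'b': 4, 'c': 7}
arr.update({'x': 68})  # {'b': 4, 'c': 7, 'x': 68}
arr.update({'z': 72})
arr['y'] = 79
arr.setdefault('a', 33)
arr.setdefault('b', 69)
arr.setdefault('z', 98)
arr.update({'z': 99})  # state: {'b': 4, 'c': 7, 'x': 68, 'z': 99, 'y': 79, 'a': 33}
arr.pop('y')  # 79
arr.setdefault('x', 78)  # 68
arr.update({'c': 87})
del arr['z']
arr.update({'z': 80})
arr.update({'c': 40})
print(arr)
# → {'b': 4, 'c': 40, 'x': 68, 'a': 33, 'z': 80}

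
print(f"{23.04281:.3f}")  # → 23.043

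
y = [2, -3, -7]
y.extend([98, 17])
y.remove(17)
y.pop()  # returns 98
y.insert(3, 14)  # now [2, -3, -7, 14]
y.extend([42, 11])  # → [2, -3, -7, 14, 42, 11]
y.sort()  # [-7, -3, 2, 11, 14, 42]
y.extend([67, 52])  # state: [-7, -3, 2, 11, 14, 42, 67, 52]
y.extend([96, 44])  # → [-7, -3, 2, 11, 14, 42, 67, 52, 96, 44]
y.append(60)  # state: [-7, -3, 2, 11, 14, 42, 67, 52, 96, 44, 60]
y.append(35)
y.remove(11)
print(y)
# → [-7, -3, 2, 14, 42, 67, 52, 96, 44, 60, 35]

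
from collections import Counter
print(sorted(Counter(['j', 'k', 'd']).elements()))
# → ['d', 'j', 'k']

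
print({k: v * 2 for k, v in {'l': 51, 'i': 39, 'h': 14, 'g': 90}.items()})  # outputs {'l': 102, 'i': 78, 'h': 28, 'g': 180}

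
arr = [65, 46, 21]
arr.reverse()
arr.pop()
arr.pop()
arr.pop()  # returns 21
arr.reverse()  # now []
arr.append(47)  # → [47]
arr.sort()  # [47]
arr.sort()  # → [47]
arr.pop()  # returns 47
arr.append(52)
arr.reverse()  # [52]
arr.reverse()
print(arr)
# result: [52]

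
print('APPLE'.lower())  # apple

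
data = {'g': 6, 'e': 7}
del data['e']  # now {'g': 6}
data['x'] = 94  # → {'g': 6, 'x': 94}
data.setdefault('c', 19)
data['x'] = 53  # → {'g': 6, 'x': 53, 'c': 19}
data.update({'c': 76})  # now {'g': 6, 'x': 53, 'c': 76}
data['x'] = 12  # {'g': 6, 'x': 12, 'c': 76}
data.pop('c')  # 76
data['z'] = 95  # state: {'g': 6, 'x': 12, 'z': 95}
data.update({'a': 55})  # {'g': 6, 'x': 12, 'z': 95, 'a': 55}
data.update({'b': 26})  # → {'g': 6, 'x': 12, 'z': 95, 'a': 55, 'b': 26}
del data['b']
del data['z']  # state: {'g': 6, 'x': 12, 'a': 55}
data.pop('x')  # 12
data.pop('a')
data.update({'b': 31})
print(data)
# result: {'g': 6, 'b': 31}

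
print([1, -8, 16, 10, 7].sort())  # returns None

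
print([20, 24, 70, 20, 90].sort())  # None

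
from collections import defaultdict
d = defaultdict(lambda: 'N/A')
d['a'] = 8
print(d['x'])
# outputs N/A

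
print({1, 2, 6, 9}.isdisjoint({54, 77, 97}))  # True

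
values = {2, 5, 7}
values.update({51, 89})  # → {2, 5, 7, 51, 89}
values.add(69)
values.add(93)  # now {2, 5, 7, 51, 69, 89, 93}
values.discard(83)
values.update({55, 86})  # {2, 5, 7, 51, 55, 69, 86, 89, 93}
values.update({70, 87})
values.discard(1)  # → {2, 5, 7, 51, 55, 69, 70, 86, 87, 89, 93}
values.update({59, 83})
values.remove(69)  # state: {2, 5, 7, 51, 55, 59, 70, 83, 86, 87, 89, 93}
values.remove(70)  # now {2, 5, 7, 51, 55, 59, 83, 86, 87, 89, 93}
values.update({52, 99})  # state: {2, 5, 7, 51, 52, 55, 59, 83, 86, 87, 89, 93, 99}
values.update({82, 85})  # {2, 5, 7, 51, 52, 55, 59, 82, 83, 85, 86, 87, 89, 93, 99}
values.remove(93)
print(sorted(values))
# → [2, 5, 7, 51, 52, 55, 59, 82, 83, 85, 86, 87, 89, 99]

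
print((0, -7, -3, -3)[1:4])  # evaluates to (-7, -3, -3)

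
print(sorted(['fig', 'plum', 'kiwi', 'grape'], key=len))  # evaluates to ['fig', 'plum', 'kiwi', 'grape']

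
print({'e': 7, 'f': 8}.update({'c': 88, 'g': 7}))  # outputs None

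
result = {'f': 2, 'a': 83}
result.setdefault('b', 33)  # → 33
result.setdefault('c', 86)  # 86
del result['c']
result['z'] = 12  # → {'f': 2, 'a': 83, 'b': 33, 'z': 12}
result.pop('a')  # 83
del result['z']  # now {'f': 2, 'b': 33}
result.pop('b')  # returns 33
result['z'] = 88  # {'f': 2, 'z': 88}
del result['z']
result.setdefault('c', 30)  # 30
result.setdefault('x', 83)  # 83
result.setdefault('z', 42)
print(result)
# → {'f': 2, 'c': 30, 'x': 83, 'z': 42}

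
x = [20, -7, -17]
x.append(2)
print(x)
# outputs [20, -7, -17, 2]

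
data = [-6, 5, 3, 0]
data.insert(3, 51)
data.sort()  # [-6, 0, 3, 5, 51]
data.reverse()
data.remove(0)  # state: [51, 5, 3, -6]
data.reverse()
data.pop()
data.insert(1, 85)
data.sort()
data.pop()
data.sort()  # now [-6, 3, 5]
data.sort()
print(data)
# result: [-6, 3, 5]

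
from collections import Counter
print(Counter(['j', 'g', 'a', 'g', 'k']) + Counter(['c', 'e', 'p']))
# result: Counter({'g': 2, 'j': 1, 'a': 1, 'k': 1, 'c': 1, 'e': 1, 'p': 1})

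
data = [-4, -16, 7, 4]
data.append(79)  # [-4, -16, 7, 4, 79]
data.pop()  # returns 79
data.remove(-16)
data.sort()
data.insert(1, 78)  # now [-4, 78, 4, 7]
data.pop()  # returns 7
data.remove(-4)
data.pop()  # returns 4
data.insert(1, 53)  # [78, 53]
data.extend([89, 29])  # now [78, 53, 89, 29]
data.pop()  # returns 29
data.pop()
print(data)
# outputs [78, 53]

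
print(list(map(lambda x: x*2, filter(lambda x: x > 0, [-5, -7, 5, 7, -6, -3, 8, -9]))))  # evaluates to [10, 14, 16]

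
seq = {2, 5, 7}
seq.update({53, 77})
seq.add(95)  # {2, 5, 7, 53, 77, 95}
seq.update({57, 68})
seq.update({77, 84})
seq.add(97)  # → {2, 5, 7, 53, 57, 68, 77, 84, 95, 97}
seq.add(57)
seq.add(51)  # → {2, 5, 7, 51, 53, 57, 68, 77, 84, 95, 97}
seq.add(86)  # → {2, 5, 7, 51, 53, 57, 68, 77, 84, 86, 95, 97}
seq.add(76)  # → {2, 5, 7, 51, 53, 57, 68, 76, 77, 84, 86, 95, 97}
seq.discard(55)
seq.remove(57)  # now {2, 5, 7, 51, 53, 68, 76, 77, 84, 86, 95, 97}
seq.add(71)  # {2, 5, 7, 51, 53, 68, 71, 76, 77, 84, 86, 95, 97}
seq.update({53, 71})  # {2, 5, 7, 51, 53, 68, 71, 76, 77, 84, 86, 95, 97}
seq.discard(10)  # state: {2, 5, 7, 51, 53, 68, 71, 76, 77, 84, 86, 95, 97}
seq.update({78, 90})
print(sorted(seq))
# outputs [2, 5, 7, 51, 53, 68, 71, 76, 77, 78, 84, 86, 90, 95, 97]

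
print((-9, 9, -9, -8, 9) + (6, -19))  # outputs (-9, 9, -9, -8, 9, 6, -19)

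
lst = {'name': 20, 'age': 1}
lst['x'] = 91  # {'name': 20, 'age': 1, 'x': 91}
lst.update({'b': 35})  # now {'name': 20, 'age': 1, 'x': 91, 'b': 35}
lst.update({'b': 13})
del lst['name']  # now {'age': 1, 'x': 91, 'b': 13}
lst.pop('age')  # 1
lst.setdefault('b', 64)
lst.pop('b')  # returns 13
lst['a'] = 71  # {'x': 91, 'a': 71}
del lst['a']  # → {'x': 91}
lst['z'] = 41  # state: {'x': 91, 'z': 41}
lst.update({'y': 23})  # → {'x': 91, 'z': 41, 'y': 23}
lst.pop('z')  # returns 41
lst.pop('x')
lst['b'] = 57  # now {'y': 23, 'b': 57}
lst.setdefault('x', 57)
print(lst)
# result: {'y': 23, 'b': 57, 'x': 57}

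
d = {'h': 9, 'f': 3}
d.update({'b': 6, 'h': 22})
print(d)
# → {'h': 22, 'f': 3, 'b': 6}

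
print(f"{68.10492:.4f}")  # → 68.1049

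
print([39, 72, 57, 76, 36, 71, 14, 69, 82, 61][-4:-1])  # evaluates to [14, 69, 82]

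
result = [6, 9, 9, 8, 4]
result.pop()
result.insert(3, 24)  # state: [6, 9, 9, 24, 8]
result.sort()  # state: [6, 8, 9, 9, 24]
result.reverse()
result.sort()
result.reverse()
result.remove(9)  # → [24, 9, 8, 6]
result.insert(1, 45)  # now [24, 45, 9, 8, 6]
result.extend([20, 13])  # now [24, 45, 9, 8, 6, 20, 13]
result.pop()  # 13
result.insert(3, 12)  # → [24, 45, 9, 12, 8, 6, 20]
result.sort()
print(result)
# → [6, 8, 9, 12, 20, 24, 45]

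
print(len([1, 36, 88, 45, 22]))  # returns 5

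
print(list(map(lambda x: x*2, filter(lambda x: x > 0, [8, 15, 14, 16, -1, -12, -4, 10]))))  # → [16, 30, 28, 32, 20]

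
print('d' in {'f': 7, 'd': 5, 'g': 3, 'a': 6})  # True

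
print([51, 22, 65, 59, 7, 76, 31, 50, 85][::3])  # [51, 59, 31]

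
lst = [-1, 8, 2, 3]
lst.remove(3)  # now [-1, 8, 2]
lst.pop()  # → 2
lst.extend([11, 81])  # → [-1, 8, 11, 81]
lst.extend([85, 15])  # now [-1, 8, 11, 81, 85, 15]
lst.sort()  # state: [-1, 8, 11, 15, 81, 85]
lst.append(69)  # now [-1, 8, 11, 15, 81, 85, 69]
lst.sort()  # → [-1, 8, 11, 15, 69, 81, 85]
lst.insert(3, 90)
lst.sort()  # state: [-1, 8, 11, 15, 69, 81, 85, 90]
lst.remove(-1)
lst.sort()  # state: [8, 11, 15, 69, 81, 85, 90]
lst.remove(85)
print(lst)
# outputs [8, 11, 15, 69, 81, 90]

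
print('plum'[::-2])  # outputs ml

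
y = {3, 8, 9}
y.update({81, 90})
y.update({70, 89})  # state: {3, 8, 9, 70, 81, 89, 90}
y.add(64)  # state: {3, 8, 9, 64, 70, 81, 89, 90}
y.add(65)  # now {3, 8, 9, 64, 65, 70, 81, 89, 90}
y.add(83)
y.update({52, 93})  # {3, 8, 9, 52, 64, 65, 70, 81, 83, 89, 90, 93}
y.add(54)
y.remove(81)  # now {3, 8, 9, 52, 54, 64, 65, 70, 83, 89, 90, 93}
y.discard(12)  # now {3, 8, 9, 52, 54, 64, 65, 70, 83, 89, 90, 93}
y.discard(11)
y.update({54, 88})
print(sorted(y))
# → [3, 8, 9, 52, 54, 64, 65, 70, 83, 88, 89, 90, 93]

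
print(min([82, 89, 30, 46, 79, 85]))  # 30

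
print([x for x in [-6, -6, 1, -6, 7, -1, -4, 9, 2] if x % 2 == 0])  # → [-6, -6, -6, -4, 2]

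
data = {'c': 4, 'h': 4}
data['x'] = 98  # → {'c': 4, 'h': 4, 'x': 98}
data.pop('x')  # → 98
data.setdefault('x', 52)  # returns 52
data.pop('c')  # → 4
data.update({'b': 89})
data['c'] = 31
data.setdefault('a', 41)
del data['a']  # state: {'h': 4, 'x': 52, 'b': 89, 'c': 31}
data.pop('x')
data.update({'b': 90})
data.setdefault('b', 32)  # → 90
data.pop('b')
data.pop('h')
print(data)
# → {'c': 31}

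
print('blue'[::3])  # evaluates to be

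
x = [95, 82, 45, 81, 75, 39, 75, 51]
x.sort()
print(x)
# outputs [39, 45, 51, 75, 75, 81, 82, 95]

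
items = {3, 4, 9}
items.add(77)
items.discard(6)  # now {3, 4, 9, 77}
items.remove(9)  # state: {3, 4, 77}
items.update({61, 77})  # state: {3, 4, 61, 77}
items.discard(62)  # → {3, 4, 61, 77}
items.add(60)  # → {3, 4, 60, 61, 77}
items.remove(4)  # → {3, 60, 61, 77}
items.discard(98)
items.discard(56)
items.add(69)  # {3, 60, 61, 69, 77}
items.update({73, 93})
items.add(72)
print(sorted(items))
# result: [3, 60, 61, 69, 72, 73, 77, 93]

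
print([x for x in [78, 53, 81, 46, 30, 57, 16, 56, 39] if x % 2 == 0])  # [78, 46, 30, 16, 56]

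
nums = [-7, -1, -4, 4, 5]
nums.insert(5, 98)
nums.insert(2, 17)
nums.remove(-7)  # [-1, 17, -4, 4, 5, 98]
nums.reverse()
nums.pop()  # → -1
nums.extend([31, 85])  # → [98, 5, 4, -4, 17, 31, 85]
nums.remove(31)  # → [98, 5, 4, -4, 17, 85]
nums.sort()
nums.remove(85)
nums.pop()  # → 98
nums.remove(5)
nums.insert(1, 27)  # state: [-4, 27, 4, 17]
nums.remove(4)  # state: [-4, 27, 17]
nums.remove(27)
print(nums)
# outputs [-4, 17]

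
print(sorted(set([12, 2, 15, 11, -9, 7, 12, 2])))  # [-9, 2, 7, 11, 12, 15]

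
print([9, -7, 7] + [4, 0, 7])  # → [9, -7, 7, 4, 0, 7]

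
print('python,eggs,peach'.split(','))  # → ['python', 'eggs', 'peach']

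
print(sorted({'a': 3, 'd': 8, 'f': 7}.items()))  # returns [('a', 3), ('d', 8), ('f', 7)]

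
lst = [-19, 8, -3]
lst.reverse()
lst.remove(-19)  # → [-3, 8]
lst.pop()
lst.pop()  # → -3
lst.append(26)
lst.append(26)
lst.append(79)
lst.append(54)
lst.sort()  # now [26, 26, 54, 79]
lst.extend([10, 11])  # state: [26, 26, 54, 79, 10, 11]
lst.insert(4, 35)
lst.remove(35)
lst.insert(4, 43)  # [26, 26, 54, 79, 43, 10, 11]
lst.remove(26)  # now [26, 54, 79, 43, 10, 11]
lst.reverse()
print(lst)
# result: [11, 10, 43, 79, 54, 26]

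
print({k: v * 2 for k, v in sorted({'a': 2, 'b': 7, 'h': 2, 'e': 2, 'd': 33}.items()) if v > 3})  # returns {'b': 14, 'd': 66}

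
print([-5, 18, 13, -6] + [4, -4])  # [-5, 18, 13, -6, 4, -4]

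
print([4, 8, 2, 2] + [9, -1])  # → [4, 8, 2, 2, 9, -1]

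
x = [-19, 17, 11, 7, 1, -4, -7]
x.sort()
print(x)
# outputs [-19, -7, -4, 1, 7, 11, 17]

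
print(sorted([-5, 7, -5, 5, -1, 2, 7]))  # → [-5, -5, -1, 2, 5, 7, 7]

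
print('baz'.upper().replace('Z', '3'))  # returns BA3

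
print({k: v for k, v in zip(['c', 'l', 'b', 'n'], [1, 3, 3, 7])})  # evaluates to {'c': 1, 'l': 3, 'b': 3, 'n': 7}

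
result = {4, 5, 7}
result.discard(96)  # {4, 5, 7}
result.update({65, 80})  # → {4, 5, 7, 65, 80}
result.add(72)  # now {4, 5, 7, 65, 72, 80}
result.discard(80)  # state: {4, 5, 7, 65, 72}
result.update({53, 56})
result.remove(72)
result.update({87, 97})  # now {4, 5, 7, 53, 56, 65, 87, 97}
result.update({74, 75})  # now {4, 5, 7, 53, 56, 65, 74, 75, 87, 97}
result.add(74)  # {4, 5, 7, 53, 56, 65, 74, 75, 87, 97}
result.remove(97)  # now {4, 5, 7, 53, 56, 65, 74, 75, 87}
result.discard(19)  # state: {4, 5, 7, 53, 56, 65, 74, 75, 87}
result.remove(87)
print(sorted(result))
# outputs [4, 5, 7, 53, 56, 65, 74, 75]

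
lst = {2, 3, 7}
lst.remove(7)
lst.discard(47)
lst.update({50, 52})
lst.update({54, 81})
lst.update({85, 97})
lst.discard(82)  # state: {2, 3, 50, 52, 54, 81, 85, 97}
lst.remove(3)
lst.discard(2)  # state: {50, 52, 54, 81, 85, 97}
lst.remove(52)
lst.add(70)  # {50, 54, 70, 81, 85, 97}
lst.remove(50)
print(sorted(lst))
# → [54, 70, 81, 85, 97]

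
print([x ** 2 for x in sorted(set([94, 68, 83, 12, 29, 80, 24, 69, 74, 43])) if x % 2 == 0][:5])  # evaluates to [144, 576, 4624, 5476, 6400]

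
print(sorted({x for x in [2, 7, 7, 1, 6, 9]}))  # [1, 2, 6, 7, 9]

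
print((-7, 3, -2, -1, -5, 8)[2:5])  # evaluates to (-2, -1, -5)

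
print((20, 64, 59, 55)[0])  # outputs 20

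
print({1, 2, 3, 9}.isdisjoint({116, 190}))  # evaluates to True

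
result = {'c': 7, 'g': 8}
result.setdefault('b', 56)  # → 56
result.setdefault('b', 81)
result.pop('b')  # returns 56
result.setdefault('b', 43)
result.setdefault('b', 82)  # 43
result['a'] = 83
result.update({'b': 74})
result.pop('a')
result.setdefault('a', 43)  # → 43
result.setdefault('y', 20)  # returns 20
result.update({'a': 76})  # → {'c': 7, 'g': 8, 'b': 74, 'a': 76, 'y': 20}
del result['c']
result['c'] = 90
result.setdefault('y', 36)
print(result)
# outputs {'g': 8, 'b': 74, 'a': 76, 'y': 20, 'c': 90}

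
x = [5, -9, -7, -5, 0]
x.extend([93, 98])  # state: [5, -9, -7, -5, 0, 93, 98]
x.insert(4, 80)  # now [5, -9, -7, -5, 80, 0, 93, 98]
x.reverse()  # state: [98, 93, 0, 80, -5, -7, -9, 5]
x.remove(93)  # [98, 0, 80, -5, -7, -9, 5]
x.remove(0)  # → [98, 80, -5, -7, -9, 5]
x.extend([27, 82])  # [98, 80, -5, -7, -9, 5, 27, 82]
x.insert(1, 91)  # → [98, 91, 80, -5, -7, -9, 5, 27, 82]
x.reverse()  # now [82, 27, 5, -9, -7, -5, 80, 91, 98]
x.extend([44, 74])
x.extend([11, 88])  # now [82, 27, 5, -9, -7, -5, 80, 91, 98, 44, 74, 11, 88]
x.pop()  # 88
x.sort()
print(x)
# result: [-9, -7, -5, 5, 11, 27, 44, 74, 80, 82, 91, 98]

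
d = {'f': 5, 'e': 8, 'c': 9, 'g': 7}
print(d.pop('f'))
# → 5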